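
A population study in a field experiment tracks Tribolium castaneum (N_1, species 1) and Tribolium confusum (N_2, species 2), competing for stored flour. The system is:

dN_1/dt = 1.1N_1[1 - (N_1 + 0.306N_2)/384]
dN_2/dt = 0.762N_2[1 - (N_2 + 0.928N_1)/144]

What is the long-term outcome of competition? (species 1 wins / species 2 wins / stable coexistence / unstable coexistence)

species 1 excludes species 2

Compare the nullcline intercepts: K1/α12 = 384/0.306 = 1250 > K2 = 144; K2/α21 = 144/0.928 = 155 < K1 = 384.
Since the inequalities point opposite ways, species 1 can invade but species 2 cannot.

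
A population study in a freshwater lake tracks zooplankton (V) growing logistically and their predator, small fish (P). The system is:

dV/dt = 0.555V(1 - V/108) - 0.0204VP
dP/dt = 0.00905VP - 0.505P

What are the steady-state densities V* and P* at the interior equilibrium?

From dP/dt = 0 with P > 0: 0.00905V* = 0.505, so V* = 55.8.
Substitute into dV/dt = 0: 0.555(1 - 55.8/108) = 0.0204P*.
The bracket is 0.483, giving P* = 0.268/0.0204 = 13.1.

V* ≈ 55.8, P* ≈ 13.1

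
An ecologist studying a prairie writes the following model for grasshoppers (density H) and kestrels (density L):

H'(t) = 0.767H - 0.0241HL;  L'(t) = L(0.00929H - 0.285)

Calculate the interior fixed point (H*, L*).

Set dL/dt = 0 with L > 0: 0.00929H - 0.285 = 0, so H* = 0.285/0.00929 = 30.7.
Set dH/dt = 0 with H > 0: 0.767 - 0.0241L = 0, so L* = 0.767/0.0241 = 31.8.

H* ≈ 30.7, L* ≈ 31.8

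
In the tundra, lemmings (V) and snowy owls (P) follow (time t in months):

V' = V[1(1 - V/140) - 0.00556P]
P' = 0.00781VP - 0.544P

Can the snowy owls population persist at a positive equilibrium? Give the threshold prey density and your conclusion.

Threshold V = 69.7; K > 69.7, so yes, the predator persists.

The predator equation gives dP/dt > 0 only when V > 0.544/0.00781 = 69.7.
Without the predator, V → K = 140. Since 140 > 69.7, the predator can invade and persist.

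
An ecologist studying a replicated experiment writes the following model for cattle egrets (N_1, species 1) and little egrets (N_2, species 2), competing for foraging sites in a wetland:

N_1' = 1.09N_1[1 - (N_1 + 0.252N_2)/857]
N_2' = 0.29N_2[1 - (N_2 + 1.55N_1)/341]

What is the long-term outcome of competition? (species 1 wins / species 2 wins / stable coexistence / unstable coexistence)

Compare the nullcline intercepts: K1/α12 = 857/0.252 = 3400 > K2 = 341; K2/α21 = 341/1.55 = 220 < K1 = 857.
Since the inequalities point opposite ways, species 1 can invade but species 2 cannot.

species 1 excludes species 2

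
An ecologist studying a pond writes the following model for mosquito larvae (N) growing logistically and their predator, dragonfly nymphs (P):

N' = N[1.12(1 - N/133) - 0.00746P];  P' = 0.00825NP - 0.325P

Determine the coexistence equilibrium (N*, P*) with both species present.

N* ≈ 39.4, P* ≈ 106

From dP/dt = 0 with P > 0: 0.00825N* = 0.325, so N* = 39.4.
Substitute into dN/dt = 0: 1.12(1 - 39.4/133) = 0.00746P*.
The bracket is 0.704, giving P* = 0.788/0.00746 = 106.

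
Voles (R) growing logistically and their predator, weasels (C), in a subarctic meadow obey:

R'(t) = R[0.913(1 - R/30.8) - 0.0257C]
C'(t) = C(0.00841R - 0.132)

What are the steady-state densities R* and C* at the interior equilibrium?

R* ≈ 15.7, C* ≈ 17.4

From dC/dt = 0 with C > 0: 0.00841R* = 0.132, so R* = 15.7.
Substitute into dR/dt = 0: 0.913(1 - 15.7/30.8) = 0.0257C*.
The bracket is 0.49, giving C* = 0.448/0.0257 = 17.4.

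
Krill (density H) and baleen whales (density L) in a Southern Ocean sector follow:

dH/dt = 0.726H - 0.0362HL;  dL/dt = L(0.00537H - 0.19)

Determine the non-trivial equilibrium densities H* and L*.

Set dL/dt = 0 with L > 0: 0.00537H - 0.19 = 0, so H* = 0.19/0.00537 = 35.4.
Set dH/dt = 0 with H > 0: 0.726 - 0.0362L = 0, so L* = 0.726/0.0362 = 20.1.

H* ≈ 35.4, L* ≈ 20.1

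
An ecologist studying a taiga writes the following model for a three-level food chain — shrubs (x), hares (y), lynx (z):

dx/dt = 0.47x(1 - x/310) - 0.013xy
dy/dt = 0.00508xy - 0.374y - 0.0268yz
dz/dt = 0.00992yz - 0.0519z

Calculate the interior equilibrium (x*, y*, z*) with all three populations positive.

x* ≈ 265, y* ≈ 5.23, z* ≈ 36.3

From dz/dt = 0: 0.00992y* = 0.0519, so y* = 5.23.
From dx/dt = 0: 0.47(1 - x*/310) = 0.013·5.23, giving x* = 310·(1 - 0.145) = 265.
From dy/dt = 0: 0.00508·265 - 0.374 = 0.0268z*, so z* = 0.973/0.0268 = 36.3.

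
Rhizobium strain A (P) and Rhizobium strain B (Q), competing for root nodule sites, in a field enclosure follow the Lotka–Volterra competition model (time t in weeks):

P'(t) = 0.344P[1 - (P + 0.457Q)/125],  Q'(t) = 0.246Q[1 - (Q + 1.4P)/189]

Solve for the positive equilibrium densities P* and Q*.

P* ≈ 107, Q* ≈ 38.9

Setting both brackets to zero gives the nullclines P + 0.457Q = 125 and 1.4P + Q = 189.
Substituting Q = 189 - 1.4P into the first: P(1 - 0.457·1.4) = 125 - 0.457·189.
So P* = 38.6/0.36 = 107, and then Q* = 189 - 1.4·107 = 38.9.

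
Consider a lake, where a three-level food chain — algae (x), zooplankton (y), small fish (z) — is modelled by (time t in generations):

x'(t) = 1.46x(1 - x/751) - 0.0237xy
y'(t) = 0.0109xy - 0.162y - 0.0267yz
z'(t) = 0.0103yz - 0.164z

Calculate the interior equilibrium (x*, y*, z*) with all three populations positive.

From dz/dt = 0: 0.0103y* = 0.164, so y* = 15.9.
From dx/dt = 0: 1.46(1 - x*/751) = 0.0237·15.9, giving x* = 751·(1 - 0.258) = 557.
From dy/dt = 0: 0.0109·557 - 0.162 = 0.0267z*, so z* = 5.91/0.0267 = 221.

x* ≈ 557, y* ≈ 15.9, z* ≈ 221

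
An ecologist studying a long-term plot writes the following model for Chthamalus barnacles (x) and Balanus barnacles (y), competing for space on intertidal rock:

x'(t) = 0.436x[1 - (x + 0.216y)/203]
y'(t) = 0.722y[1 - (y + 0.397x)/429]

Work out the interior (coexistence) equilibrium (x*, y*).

Setting both brackets to zero gives the nullclines x + 0.216y = 203 and 0.397x + y = 429.
Substituting y = 429 - 0.397x into the first: x(1 - 0.216·0.397) = 203 - 0.216·429.
So x* = 110/0.914 = 121, and then y* = 429 - 0.397·121 = 381.

x* ≈ 121, y* ≈ 381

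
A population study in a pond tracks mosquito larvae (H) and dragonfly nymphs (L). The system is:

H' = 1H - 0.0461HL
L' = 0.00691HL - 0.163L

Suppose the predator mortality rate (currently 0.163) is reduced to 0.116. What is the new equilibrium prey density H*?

At the interior fixed point, setting dL/dt = 0 with L > 0 fixes H* = (predator death rate)/(HL coefficient) — independent of the other coefficients.
With the change, H* = 0.116/0.00691 = 16.8; it falls from 23.6.

H* ≈ 16.8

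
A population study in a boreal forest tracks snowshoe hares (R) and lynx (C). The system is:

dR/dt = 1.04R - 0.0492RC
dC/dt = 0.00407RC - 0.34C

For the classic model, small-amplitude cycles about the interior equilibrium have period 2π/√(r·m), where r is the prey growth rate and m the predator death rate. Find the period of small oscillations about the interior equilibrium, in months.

Here r = 1.04 and m = 0.34, so r·m = 0.354.
ω = √0.354 = 0.595 per month, hence T = 2π/ω ≈ 10.6 months.

T ≈ 10.6 months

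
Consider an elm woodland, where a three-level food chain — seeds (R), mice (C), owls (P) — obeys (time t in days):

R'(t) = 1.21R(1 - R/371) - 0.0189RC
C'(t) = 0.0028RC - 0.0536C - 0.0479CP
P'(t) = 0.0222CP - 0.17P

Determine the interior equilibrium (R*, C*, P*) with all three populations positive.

From dP/dt = 0: 0.0222C* = 0.17, so C* = 7.66.
From dR/dt = 0: 1.21(1 - R*/371) = 0.0189·7.66, giving R* = 371·(1 - 0.12) = 327.
From dC/dt = 0: 0.0028·327 - 0.0536 = 0.0479P*, so P* = 0.861/0.0479 = 18.

R* ≈ 327, C* ≈ 7.66, P* ≈ 18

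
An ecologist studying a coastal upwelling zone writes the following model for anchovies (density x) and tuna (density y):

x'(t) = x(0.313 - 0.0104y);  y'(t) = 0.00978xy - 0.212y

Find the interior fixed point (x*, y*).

x* ≈ 21.7, y* ≈ 30.1

Set dy/dt = 0 with y > 0: 0.00978x - 0.212 = 0, so x* = 0.212/0.00978 = 21.7.
Set dx/dt = 0 with x > 0: 0.313 - 0.0104y = 0, so y* = 0.313/0.0104 = 30.1.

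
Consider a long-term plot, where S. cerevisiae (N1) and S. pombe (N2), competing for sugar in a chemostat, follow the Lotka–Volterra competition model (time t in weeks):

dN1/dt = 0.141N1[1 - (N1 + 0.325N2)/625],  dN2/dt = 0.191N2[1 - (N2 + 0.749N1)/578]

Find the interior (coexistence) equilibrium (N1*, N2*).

N1* ≈ 578, N2* ≈ 145

Setting both brackets to zero gives the nullclines N1 + 0.325N2 = 625 and 0.749N1 + N2 = 578.
Substituting N2 = 578 - 0.749N1 into the first: N1(1 - 0.325·0.749) = 625 - 0.325·578.
So N1* = 437/0.757 = 578, and then N2* = 578 - 0.749·578 = 145.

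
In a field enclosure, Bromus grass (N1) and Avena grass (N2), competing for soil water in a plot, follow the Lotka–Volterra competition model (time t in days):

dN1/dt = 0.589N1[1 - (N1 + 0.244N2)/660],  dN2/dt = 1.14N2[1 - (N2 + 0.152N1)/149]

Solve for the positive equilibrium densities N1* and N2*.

Setting both brackets to zero gives the nullclines N1 + 0.244N2 = 660 and 0.152N1 + N2 = 149.
Substituting N2 = 149 - 0.152N1 into the first: N1(1 - 0.244·0.152) = 660 - 0.244·149.
So N1* = 624/0.963 = 648, and then N2* = 149 - 0.152·648 = 50.6.

N1* ≈ 648, N2* ≈ 50.6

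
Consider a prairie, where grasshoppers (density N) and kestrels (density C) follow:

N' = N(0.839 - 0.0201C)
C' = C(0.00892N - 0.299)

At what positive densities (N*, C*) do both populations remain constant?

Set dC/dt = 0 with C > 0: 0.00892N - 0.299 = 0, so N* = 0.299/0.00892 = 33.5.
Set dN/dt = 0 with N > 0: 0.839 - 0.0201C = 0, so C* = 0.839/0.0201 = 41.7.

N* ≈ 33.5, C* ≈ 41.7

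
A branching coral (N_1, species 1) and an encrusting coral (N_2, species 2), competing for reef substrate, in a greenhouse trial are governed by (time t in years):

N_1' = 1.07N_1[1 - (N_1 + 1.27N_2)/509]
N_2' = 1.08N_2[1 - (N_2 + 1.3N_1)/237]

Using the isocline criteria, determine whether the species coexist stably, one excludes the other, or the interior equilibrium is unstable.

Compare the nullcline intercepts: K1/α12 = 509/1.27 = 401 > K2 = 237; K2/α21 = 237/1.3 = 182 < K1 = 509.
Since the inequalities point opposite ways, species 1 can invade but species 2 cannot.

species 1 excludes species 2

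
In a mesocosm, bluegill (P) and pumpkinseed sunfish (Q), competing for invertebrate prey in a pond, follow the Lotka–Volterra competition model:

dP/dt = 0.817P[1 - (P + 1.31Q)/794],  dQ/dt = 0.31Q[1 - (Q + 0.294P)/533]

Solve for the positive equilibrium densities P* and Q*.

Setting both brackets to zero gives the nullclines P + 1.31Q = 794 and 0.294P + Q = 533.
Substituting Q = 533 - 0.294P into the first: P(1 - 1.31·0.294) = 794 - 1.31·533.
So P* = 95.8/0.615 = 156, and then Q* = 533 - 0.294·156 = 487.

P* ≈ 156, Q* ≈ 487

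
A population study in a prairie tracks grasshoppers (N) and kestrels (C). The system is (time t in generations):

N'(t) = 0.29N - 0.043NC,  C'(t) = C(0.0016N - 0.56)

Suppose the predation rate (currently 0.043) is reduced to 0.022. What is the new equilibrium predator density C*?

C* ≈ 13.2

At the interior fixed point, setting dN/dt = 0 with N > 0 fixes C* = (prey growth rate)/(NC coefficient) — independent of the other coefficients.
With the change, C* = 0.29/0.022 = 13.2; it rises from 6.74.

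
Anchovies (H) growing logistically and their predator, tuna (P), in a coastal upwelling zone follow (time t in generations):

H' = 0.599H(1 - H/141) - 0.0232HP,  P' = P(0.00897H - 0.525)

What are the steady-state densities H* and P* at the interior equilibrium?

From dP/dt = 0 with P > 0: 0.00897H* = 0.525, so H* = 58.5.
Substitute into dH/dt = 0: 0.599(1 - 58.5/141) = 0.0232P*.
The bracket is 0.585, giving P* = 0.35/0.0232 = 15.1.

H* ≈ 58.5, P* ≈ 15.1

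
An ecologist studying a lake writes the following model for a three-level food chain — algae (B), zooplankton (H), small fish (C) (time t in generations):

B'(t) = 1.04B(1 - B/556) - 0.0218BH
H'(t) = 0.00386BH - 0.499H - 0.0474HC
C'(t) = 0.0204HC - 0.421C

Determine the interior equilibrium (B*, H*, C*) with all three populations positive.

From dC/dt = 0: 0.0204H* = 0.421, so H* = 20.6.
From dB/dt = 0: 1.04(1 - B*/556) = 0.0218·20.6, giving B* = 556·(1 - 0.433) = 315.
From dH/dt = 0: 0.00386·315 - 0.499 = 0.0474C*, so C* = 0.719/0.0474 = 15.2.

B* ≈ 315, H* ≈ 20.6, C* ≈ 15.2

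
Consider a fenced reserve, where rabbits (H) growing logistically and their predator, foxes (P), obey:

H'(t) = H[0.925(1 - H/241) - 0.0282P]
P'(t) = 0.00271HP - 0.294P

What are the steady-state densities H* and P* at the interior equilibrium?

From dP/dt = 0 with P > 0: 0.00271H* = 0.294, so H* = 108.
Substitute into dH/dt = 0: 0.925(1 - 108/241) = 0.0282P*.
The bracket is 0.55, giving P* = 0.509/0.0282 = 18.

H* ≈ 108, P* ≈ 18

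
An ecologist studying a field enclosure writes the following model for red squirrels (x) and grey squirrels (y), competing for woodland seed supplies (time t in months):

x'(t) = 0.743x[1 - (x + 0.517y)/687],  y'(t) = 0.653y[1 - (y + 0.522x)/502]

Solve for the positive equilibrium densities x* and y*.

Setting both brackets to zero gives the nullclines x + 0.517y = 687 and 0.522x + y = 502.
Substituting y = 502 - 0.522x into the first: x(1 - 0.517·0.522) = 687 - 0.517·502.
So x* = 427/0.73 = 585, and then y* = 502 - 0.522·585 = 196.

x* ≈ 585, y* ≈ 196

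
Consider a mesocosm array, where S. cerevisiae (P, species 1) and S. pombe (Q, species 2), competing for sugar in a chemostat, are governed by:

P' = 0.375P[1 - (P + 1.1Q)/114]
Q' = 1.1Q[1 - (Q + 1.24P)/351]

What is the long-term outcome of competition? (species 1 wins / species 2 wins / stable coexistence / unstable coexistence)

Compare the nullcline intercepts: K1/α12 = 114/1.1 = 104 < K2 = 351; K2/α21 = 351/1.24 = 283 > K1 = 114.
Since the inequalities point opposite ways, species 2 can invade but species 1 cannot.

species 2 excludes species 1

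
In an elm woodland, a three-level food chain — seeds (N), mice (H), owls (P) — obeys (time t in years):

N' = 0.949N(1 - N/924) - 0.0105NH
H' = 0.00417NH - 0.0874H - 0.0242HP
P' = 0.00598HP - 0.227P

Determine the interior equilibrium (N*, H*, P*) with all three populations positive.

From dP/dt = 0: 0.00598H* = 0.227, so H* = 38.
From dN/dt = 0: 0.949(1 - N*/924) = 0.0105·38, giving N* = 924·(1 - 0.42) = 536.
From dH/dt = 0: 0.00417·536 - 0.0874 = 0.0242P*, so P* = 2.15/0.0242 = 88.7.

N* ≈ 536, H* ≈ 38, P* ≈ 88.7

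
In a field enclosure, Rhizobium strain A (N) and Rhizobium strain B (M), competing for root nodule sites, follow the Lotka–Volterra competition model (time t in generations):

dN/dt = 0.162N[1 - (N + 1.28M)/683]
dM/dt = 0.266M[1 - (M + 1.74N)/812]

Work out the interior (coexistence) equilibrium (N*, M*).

Setting both brackets to zero gives the nullclines N + 1.28M = 683 and 1.74N + M = 812.
Substituting M = 812 - 1.74N into the first: N(1 - 1.28·1.74) = 683 - 1.28·812.
So N* = -356/-1.23 = 290, and then M* = 812 - 1.74·290 = 307.

N* ≈ 290, M* ≈ 307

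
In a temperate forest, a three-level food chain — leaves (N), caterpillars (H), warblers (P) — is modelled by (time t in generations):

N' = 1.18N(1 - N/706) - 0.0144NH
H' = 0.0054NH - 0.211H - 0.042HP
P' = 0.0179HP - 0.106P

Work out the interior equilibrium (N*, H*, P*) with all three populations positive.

From dP/dt = 0: 0.0179H* = 0.106, so H* = 5.92.
From dN/dt = 0: 1.18(1 - N*/706) = 0.0144·5.92, giving N* = 706·(1 - 0.0723) = 655.
From dH/dt = 0: 0.0054·655 - 0.211 = 0.042P*, so P* = 3.33/0.042 = 79.2.

N* ≈ 655, H* ≈ 5.92, P* ≈ 79.2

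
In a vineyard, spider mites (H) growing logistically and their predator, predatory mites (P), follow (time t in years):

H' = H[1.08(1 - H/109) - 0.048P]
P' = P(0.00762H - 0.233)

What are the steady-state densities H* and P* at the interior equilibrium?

From dP/dt = 0 with P > 0: 0.00762H* = 0.233, so H* = 30.6.
Substitute into dH/dt = 0: 1.08(1 - 30.6/109) = 0.048P*.
The bracket is 0.719, giving P* = 0.777/0.048 = 16.2.

H* ≈ 30.6, P* ≈ 16.2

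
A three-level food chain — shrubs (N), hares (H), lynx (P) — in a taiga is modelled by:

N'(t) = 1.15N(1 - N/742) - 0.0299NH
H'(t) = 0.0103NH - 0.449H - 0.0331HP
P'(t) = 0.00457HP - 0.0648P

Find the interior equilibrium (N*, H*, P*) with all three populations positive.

From dP/dt = 0: 0.00457H* = 0.0648, so H* = 14.2.
From dN/dt = 0: 1.15(1 - N*/742) = 0.0299·14.2, giving N* = 742·(1 - 0.369) = 468.
From dH/dt = 0: 0.0103·468 - 0.449 = 0.0331P*, so P* = 4.38/0.0331 = 132.

N* ≈ 468, H* ≈ 14.2, P* ≈ 132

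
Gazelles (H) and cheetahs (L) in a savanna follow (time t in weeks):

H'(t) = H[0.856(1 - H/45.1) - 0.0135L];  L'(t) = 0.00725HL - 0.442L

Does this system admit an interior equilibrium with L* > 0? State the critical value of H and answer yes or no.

The predator equation gives dL/dt > 0 only when H > 0.442/0.00725 = 61.
Without the predator, H → K = 45.1. Since 45.1 < 61, the predator cannot invade.

Threshold H = 61; K < 61, so no, the predator goes extinct.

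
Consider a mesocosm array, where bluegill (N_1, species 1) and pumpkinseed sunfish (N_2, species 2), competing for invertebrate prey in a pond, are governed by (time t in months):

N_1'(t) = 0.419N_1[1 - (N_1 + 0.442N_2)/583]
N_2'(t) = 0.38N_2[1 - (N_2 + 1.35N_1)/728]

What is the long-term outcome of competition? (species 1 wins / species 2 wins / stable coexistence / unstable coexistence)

species 1 excludes species 2

Compare the nullcline intercepts: K1/α12 = 583/0.442 = 1320 > K2 = 728; K2/α21 = 728/1.35 = 539 < K1 = 583.
Since the inequalities point opposite ways, species 1 can invade but species 2 cannot.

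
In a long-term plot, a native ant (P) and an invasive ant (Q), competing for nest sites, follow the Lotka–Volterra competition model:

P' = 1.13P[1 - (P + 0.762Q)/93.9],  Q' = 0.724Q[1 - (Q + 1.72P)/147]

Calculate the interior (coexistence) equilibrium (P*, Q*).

Setting both brackets to zero gives the nullclines P + 0.762Q = 93.9 and 1.72P + Q = 147.
Substituting Q = 147 - 1.72P into the first: P(1 - 0.762·1.72) = 93.9 - 0.762·147.
So P* = -18.1/-0.311 = 58.3, and then Q* = 147 - 1.72·58.3 = 46.7.

P* ≈ 58.3, Q* ≈ 46.7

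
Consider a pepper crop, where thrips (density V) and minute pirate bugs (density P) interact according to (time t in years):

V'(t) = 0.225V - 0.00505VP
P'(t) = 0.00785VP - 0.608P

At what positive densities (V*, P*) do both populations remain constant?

V* ≈ 77.5, P* ≈ 44.6

Set dP/dt = 0 with P > 0: 0.00785V - 0.608 = 0, so V* = 0.608/0.00785 = 77.5.
Set dV/dt = 0 with V > 0: 0.225 - 0.00505P = 0, so P* = 0.225/0.00505 = 44.6.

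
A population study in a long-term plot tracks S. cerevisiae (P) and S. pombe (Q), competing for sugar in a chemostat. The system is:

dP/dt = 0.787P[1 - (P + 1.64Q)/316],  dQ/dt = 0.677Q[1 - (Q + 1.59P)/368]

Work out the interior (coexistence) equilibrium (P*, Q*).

P* ≈ 179, Q* ≈ 83.6

Setting both brackets to zero gives the nullclines P + 1.64Q = 316 and 1.59P + Q = 368.
Substituting Q = 368 - 1.59P into the first: P(1 - 1.64·1.59) = 316 - 1.64·368.
So P* = -288/-1.61 = 179, and then Q* = 368 - 1.59·179 = 83.6.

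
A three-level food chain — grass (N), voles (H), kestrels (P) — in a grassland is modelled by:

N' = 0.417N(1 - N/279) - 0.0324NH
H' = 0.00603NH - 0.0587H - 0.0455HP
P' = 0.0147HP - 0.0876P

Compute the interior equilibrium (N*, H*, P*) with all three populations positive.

From dP/dt = 0: 0.0147H* = 0.0876, so H* = 5.96.
From dN/dt = 0: 0.417(1 - N*/279) = 0.0324·5.96, giving N* = 279·(1 - 0.463) = 150.
From dH/dt = 0: 0.00603·150 - 0.0587 = 0.0455P*, so P* = 0.845/0.0455 = 18.6.

N* ≈ 150, H* ≈ 5.96, P* ≈ 18.6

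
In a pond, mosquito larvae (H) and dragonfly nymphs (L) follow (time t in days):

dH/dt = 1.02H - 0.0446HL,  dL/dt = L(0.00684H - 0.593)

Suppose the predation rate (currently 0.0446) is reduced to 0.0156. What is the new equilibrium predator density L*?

At the interior fixed point, setting dH/dt = 0 with H > 0 fixes L* = (prey growth rate)/(HL coefficient) — independent of the other coefficients.
With the change, L* = 1.02/0.0156 = 65.4; it rises from 22.9.

L* ≈ 65.4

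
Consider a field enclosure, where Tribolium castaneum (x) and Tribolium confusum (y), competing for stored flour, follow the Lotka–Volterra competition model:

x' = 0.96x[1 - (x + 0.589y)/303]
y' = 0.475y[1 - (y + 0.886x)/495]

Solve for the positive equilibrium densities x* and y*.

Setting both brackets to zero gives the nullclines x + 0.589y = 303 and 0.886x + y = 495.
Substituting y = 495 - 0.886x into the first: x(1 - 0.589·0.886) = 303 - 0.589·495.
So x* = 11.4/0.478 = 23.9, and then y* = 495 - 0.886·23.9 = 474.

x* ≈ 23.9, y* ≈ 474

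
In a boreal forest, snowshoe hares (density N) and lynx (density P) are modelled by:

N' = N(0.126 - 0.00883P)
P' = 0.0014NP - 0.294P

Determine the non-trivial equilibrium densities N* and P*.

Set dP/dt = 0 with P > 0: 0.0014N - 0.294 = 0, so N* = 0.294/0.0014 = 210.
Set dN/dt = 0 with N > 0: 0.126 - 0.00883P = 0, so P* = 0.126/0.00883 = 14.3.

N* ≈ 210, P* ≈ 14.3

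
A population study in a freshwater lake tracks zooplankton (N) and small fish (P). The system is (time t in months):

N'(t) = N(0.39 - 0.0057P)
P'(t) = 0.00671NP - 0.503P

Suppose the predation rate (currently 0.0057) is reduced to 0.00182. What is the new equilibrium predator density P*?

P* ≈ 214

At the interior fixed point, setting dN/dt = 0 with N > 0 fixes P* = (prey growth rate)/(NP coefficient) — independent of the other coefficients.
With the change, P* = 0.39/0.00182 = 214; it rises from 68.4.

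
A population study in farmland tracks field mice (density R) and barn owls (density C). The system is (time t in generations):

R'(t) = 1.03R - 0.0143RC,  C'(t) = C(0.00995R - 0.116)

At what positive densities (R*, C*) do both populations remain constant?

R* ≈ 11.7, C* ≈ 72

Set dC/dt = 0 with C > 0: 0.00995R - 0.116 = 0, so R* = 0.116/0.00995 = 11.7.
Set dR/dt = 0 with R > 0: 1.03 - 0.0143C = 0, so C* = 1.03/0.0143 = 72.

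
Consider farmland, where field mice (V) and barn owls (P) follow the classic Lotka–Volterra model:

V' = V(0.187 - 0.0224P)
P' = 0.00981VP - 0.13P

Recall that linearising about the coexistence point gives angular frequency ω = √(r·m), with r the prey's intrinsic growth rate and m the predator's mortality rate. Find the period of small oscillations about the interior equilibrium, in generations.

Here r = 0.187 and m = 0.13, so r·m = 0.0243.
ω = √0.0243 = 0.156 per generation, hence T = 2π/ω ≈ 40.3 generations.

T ≈ 40.3 generations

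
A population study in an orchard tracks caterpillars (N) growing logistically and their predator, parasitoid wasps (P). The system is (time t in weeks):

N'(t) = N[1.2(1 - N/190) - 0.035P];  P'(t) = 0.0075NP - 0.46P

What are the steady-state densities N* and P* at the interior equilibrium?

From dP/dt = 0 with P > 0: 0.0075N* = 0.46, so N* = 61.3.
Substitute into dN/dt = 0: 1.2(1 - 61.3/190) = 0.035P*.
The bracket is 0.677, giving P* = 0.813/0.035 = 23.2.

N* ≈ 61.3, P* ≈ 23.2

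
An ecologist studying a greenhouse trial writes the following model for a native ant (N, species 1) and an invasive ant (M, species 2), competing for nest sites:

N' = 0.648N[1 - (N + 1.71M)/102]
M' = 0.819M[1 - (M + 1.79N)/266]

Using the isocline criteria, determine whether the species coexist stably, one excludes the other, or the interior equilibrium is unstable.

Compare the nullcline intercepts: K1/α12 = 102/1.71 = 59.6 < K2 = 266; K2/α21 = 266/1.79 = 149 > K1 = 102.
Since the inequalities point opposite ways, species 2 can invade but species 1 cannot.

species 2 excludes species 1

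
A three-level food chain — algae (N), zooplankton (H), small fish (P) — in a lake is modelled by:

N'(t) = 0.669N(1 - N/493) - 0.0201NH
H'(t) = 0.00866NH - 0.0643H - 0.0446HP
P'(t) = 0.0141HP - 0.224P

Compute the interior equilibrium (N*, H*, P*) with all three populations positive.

From dP/dt = 0: 0.0141H* = 0.224, so H* = 15.9.
From dN/dt = 0: 0.669(1 - N*/493) = 0.0201·15.9, giving N* = 493·(1 - 0.477) = 258.
From dH/dt = 0: 0.00866·258 - 0.0643 = 0.0446P*, so P* = 2.17/0.0446 = 48.6.

N* ≈ 258, H* ≈ 15.9, P* ≈ 48.6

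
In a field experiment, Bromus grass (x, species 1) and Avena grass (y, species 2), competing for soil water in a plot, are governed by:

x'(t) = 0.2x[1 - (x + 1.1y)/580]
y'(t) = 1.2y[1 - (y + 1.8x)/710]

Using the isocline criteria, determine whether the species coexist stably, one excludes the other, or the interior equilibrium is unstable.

unstable coexistence (outcome depends on initial conditions)

Compare the nullcline intercepts: K1/α12 = 580/1.1 = 527 < K2 = 710; K2/α21 = 710/1.8 = 394 < K1 = 580.
Since both are reversed, neither can invade when rare; the interior point is a saddle.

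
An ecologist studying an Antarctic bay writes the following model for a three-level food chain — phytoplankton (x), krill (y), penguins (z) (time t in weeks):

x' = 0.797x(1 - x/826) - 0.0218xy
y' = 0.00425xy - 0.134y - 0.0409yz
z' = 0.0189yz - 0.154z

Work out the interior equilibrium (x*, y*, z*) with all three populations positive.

x* ≈ 642, y* ≈ 8.15, z* ≈ 63.4

From dz/dt = 0: 0.0189y* = 0.154, so y* = 8.15.
From dx/dt = 0: 0.797(1 - x*/826) = 0.0218·8.15, giving x* = 826·(1 - 0.223) = 642.
From dy/dt = 0: 0.00425·642 - 0.134 = 0.0409z*, so z* = 2.59/0.0409 = 63.4.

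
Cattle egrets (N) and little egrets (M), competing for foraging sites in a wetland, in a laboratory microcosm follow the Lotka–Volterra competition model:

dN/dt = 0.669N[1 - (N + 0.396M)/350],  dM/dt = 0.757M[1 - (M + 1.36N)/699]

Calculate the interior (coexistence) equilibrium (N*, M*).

Setting both brackets to zero gives the nullclines N + 0.396M = 350 and 1.36N + M = 699.
Substituting M = 699 - 1.36N into the first: N(1 - 0.396·1.36) = 350 - 0.396·699.
So N* = 73.2/0.461 = 159, and then M* = 699 - 1.36·159 = 483.

N* ≈ 159, M* ≈ 483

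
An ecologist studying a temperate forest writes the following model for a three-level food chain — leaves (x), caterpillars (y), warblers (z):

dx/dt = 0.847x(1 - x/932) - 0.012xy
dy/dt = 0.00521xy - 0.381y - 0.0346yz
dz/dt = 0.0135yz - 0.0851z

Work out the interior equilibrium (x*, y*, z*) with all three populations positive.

From dz/dt = 0: 0.0135y* = 0.0851, so y* = 6.3.
From dx/dt = 0: 0.847(1 - x*/932) = 0.012·6.3, giving x* = 932·(1 - 0.0893) = 849.
From dy/dt = 0: 0.00521·849 - 0.381 = 0.0346z*, so z* = 4.04/0.0346 = 117.

x* ≈ 849, y* ≈ 6.3, z* ≈ 117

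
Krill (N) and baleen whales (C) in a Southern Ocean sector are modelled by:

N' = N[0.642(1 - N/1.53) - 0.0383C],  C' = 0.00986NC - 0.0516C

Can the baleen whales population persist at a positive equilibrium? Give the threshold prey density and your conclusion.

The predator equation gives dC/dt > 0 only when N > 0.0516/0.00986 = 5.23.
Without the predator, N → K = 1.53. Since 1.53 < 5.23, the predator cannot invade.

Threshold N = 5.23; K < 5.23, so no, the predator goes extinct.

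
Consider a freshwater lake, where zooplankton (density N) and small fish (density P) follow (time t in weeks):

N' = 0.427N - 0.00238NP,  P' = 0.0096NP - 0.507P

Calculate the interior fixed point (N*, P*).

N* ≈ 52.8, P* ≈ 179

Set dP/dt = 0 with P > 0: 0.0096N - 0.507 = 0, so N* = 0.507/0.0096 = 52.8.
Set dN/dt = 0 with N > 0: 0.427 - 0.00238P = 0, so P* = 0.427/0.00238 = 179.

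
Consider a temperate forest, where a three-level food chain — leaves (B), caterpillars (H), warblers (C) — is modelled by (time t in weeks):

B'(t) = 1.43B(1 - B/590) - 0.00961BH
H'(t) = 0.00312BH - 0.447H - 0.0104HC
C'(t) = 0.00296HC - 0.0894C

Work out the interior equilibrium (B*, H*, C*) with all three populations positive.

B* ≈ 470, H* ≈ 30.2, C* ≈ 98.1

From dC/dt = 0: 0.00296H* = 0.0894, so H* = 30.2.
From dB/dt = 0: 1.43(1 - B*/590) = 0.00961·30.2, giving B* = 590·(1 - 0.203) = 470.
From dH/dt = 0: 0.00312·470 - 0.447 = 0.0104C*, so C* = 1.02/0.0104 = 98.1.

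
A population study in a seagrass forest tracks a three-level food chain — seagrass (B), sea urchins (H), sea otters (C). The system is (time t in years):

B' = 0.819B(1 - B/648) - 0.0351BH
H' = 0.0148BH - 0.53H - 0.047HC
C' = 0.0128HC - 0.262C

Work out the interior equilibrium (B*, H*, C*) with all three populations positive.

From dC/dt = 0: 0.0128H* = 0.262, so H* = 20.5.
From dB/dt = 0: 0.819(1 - B*/648) = 0.0351·20.5, giving B* = 648·(1 - 0.877) = 79.6.
From dH/dt = 0: 0.0148·79.6 - 0.53 = 0.047C*, so C* = 0.647/0.047 = 13.8.

B* ≈ 79.6, H* ≈ 20.5, C* ≈ 13.8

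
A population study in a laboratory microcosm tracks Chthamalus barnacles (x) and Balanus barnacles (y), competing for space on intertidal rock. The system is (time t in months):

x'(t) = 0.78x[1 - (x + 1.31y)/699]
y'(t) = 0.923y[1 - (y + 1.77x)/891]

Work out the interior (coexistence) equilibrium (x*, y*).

x* ≈ 355, y* ≈ 263

Setting both brackets to zero gives the nullclines x + 1.31y = 699 and 1.77x + y = 891.
Substituting y = 891 - 1.77x into the first: x(1 - 1.31·1.77) = 699 - 1.31·891.
So x* = -468/-1.32 = 355, and then y* = 891 - 1.77·355 = 263.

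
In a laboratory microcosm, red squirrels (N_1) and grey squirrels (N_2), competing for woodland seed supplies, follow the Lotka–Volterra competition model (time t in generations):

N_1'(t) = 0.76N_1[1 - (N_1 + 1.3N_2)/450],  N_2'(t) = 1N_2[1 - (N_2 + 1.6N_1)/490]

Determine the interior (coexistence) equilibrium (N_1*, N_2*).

N_1* ≈ 173, N_2* ≈ 213

Setting both brackets to zero gives the nullclines N_1 + 1.3N_2 = 450 and 1.6N_1 + N_2 = 490.
Substituting N_2 = 490 - 1.6N_1 into the first: N_1(1 - 1.3·1.6) = 450 - 1.3·490.
So N_1* = -187/-1.08 = 173, and then N_2* = 490 - 1.6·173 = 213.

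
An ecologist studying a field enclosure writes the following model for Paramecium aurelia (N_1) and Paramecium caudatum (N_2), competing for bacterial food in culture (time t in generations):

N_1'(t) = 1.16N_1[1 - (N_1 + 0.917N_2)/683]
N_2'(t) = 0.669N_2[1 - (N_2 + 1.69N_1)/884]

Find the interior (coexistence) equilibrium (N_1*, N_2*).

Setting both brackets to zero gives the nullclines N_1 + 0.917N_2 = 683 and 1.69N_1 + N_2 = 884.
Substituting N_2 = 884 - 1.69N_1 into the first: N_1(1 - 0.917·1.69) = 683 - 0.917·884.
So N_1* = -128/-0.55 = 232, and then N_2* = 884 - 1.69·232 = 492.

N_1* ≈ 232, N_2* ≈ 492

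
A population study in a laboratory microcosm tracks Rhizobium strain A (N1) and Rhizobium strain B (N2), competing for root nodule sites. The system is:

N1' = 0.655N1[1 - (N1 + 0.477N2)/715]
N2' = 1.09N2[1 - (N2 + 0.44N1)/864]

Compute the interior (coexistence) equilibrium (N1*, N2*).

Setting both brackets to zero gives the nullclines N1 + 0.477N2 = 715 and 0.44N1 + N2 = 864.
Substituting N2 = 864 - 0.44N1 into the first: N1(1 - 0.477·0.44) = 715 - 0.477·864.
So N1* = 303/0.79 = 383, and then N2* = 864 - 0.44·383 = 695.

N1* ≈ 383, N2* ≈ 695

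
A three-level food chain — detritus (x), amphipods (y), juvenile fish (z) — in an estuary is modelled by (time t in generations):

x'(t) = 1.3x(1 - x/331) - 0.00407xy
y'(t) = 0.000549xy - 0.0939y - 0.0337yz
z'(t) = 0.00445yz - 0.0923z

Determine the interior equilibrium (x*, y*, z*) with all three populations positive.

x* ≈ 310, y* ≈ 20.7, z* ≈ 2.26

From dz/dt = 0: 0.00445y* = 0.0923, so y* = 20.7.
From dx/dt = 0: 1.3(1 - x*/331) = 0.00407·20.7, giving x* = 331·(1 - 0.0649) = 310.
From dy/dt = 0: 0.000549·310 - 0.0939 = 0.0337z*, so z* = 0.076/0.0337 = 2.26.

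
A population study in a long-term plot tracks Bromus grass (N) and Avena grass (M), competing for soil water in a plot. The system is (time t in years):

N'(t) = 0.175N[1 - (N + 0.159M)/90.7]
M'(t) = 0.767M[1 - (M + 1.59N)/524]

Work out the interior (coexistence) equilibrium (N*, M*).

N* ≈ 9.88, M* ≈ 508

Setting both brackets to zero gives the nullclines N + 0.159M = 90.7 and 1.59N + M = 524.
Substituting M = 524 - 1.59N into the first: N(1 - 0.159·1.59) = 90.7 - 0.159·524.
So N* = 7.38/0.747 = 9.88, and then M* = 524 - 1.59·9.88 = 508.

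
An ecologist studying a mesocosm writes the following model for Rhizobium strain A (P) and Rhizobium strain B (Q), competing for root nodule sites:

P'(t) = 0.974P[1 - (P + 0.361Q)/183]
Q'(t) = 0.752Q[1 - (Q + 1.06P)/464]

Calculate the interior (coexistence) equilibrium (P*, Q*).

Setting both brackets to zero gives the nullclines P + 0.361Q = 183 and 1.06P + Q = 464.
Substituting Q = 464 - 1.06P into the first: P(1 - 0.361·1.06) = 183 - 0.361·464.
So P* = 15.5/0.617 = 25.1, and then Q* = 464 - 1.06·25.1 = 437.

P* ≈ 25.1, Q* ≈ 437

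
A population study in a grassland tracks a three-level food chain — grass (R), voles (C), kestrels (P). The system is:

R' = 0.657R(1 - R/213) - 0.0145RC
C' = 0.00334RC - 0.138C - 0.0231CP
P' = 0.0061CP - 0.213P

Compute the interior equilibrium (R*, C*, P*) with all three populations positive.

From dP/dt = 0: 0.0061C* = 0.213, so C* = 34.9.
From dR/dt = 0: 0.657(1 - R*/213) = 0.0145·34.9, giving R* = 213·(1 - 0.771) = 48.9.
From dC/dt = 0: 0.00334·48.9 - 0.138 = 0.0231P*, so P* = 0.0252/0.0231 = 1.09.

R* ≈ 48.9, C* ≈ 34.9, P* ≈ 1.09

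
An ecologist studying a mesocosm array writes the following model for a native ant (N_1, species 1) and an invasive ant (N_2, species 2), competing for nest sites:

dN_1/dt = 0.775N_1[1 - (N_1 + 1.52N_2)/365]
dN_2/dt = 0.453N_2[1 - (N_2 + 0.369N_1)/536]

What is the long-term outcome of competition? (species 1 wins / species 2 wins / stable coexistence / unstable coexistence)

Compare the nullcline intercepts: K1/α12 = 365/1.52 = 240 < K2 = 536; K2/α21 = 536/0.369 = 1450 > K1 = 365.
Since the inequalities point opposite ways, species 2 can invade but species 1 cannot.

species 2 excludes species 1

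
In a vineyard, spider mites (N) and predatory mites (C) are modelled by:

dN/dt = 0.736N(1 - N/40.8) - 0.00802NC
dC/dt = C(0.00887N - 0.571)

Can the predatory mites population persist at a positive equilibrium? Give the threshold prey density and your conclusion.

Threshold N = 64.4; K < 64.4, so no, the predator goes extinct.

The predator equation gives dC/dt > 0 only when N > 0.571/0.00887 = 64.4.
Without the predator, N → K = 40.8. Since 40.8 < 64.4, the predator cannot invade.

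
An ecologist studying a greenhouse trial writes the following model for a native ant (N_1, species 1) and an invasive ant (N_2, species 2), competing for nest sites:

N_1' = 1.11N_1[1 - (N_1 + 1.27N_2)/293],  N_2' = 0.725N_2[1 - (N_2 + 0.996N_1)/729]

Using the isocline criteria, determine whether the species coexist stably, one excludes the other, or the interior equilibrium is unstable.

Compare the nullcline intercepts: K1/α12 = 293/1.27 = 231 < K2 = 729; K2/α21 = 729/0.996 = 732 > K1 = 293.
Since the inequalities point opposite ways, species 2 can invade but species 1 cannot.

species 2 excludes species 1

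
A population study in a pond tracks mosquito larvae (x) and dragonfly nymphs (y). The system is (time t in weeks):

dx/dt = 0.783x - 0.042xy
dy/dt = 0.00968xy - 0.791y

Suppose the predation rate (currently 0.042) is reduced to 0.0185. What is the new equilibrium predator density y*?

y* ≈ 42.3

At the interior fixed point, setting dx/dt = 0 with x > 0 fixes y* = (prey growth rate)/(xy coefficient) — independent of the other coefficients.
With the change, y* = 0.783/0.0185 = 42.3; it rises from 18.6.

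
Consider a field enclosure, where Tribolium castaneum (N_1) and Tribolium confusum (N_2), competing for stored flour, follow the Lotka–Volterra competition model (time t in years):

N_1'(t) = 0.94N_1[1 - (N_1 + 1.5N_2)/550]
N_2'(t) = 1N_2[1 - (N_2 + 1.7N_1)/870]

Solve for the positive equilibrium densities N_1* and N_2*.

N_1* ≈ 487, N_2* ≈ 41.9

Setting both brackets to zero gives the nullclines N_1 + 1.5N_2 = 550 and 1.7N_1 + N_2 = 870.
Substituting N_2 = 870 - 1.7N_1 into the first: N_1(1 - 1.5·1.7) = 550 - 1.5·870.
So N_1* = -755/-1.55 = 487, and then N_2* = 870 - 1.7·487 = 41.9.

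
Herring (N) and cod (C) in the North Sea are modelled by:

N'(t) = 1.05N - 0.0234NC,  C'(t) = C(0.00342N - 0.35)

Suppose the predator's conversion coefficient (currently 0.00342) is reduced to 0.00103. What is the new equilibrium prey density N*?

N* ≈ 340

At the interior fixed point, setting dC/dt = 0 with C > 0 fixes N* = (predator death rate)/(NC coefficient) — independent of the other coefficients.
With the change, N* = 0.35/0.00103 = 340; it rises from 102.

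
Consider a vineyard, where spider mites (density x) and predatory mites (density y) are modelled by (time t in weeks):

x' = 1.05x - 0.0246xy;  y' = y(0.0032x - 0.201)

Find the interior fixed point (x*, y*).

Set dy/dt = 0 with y > 0: 0.0032x - 0.201 = 0, so x* = 0.201/0.0032 = 62.8.
Set dx/dt = 0 with x > 0: 1.05 - 0.0246y = 0, so y* = 1.05/0.0246 = 42.7.

x* ≈ 62.8, y* ≈ 42.7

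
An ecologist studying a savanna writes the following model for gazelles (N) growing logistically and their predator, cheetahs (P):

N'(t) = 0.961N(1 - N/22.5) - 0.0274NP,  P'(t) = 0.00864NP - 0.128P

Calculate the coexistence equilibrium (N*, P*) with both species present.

From dP/dt = 0 with P > 0: 0.00864N* = 0.128, so N* = 14.8.
Substitute into dN/dt = 0: 0.961(1 - 14.8/22.5) = 0.0274P*.
The bracket is 0.342, giving P* = 0.328/0.0274 = 12.

N* ≈ 14.8, P* ≈ 12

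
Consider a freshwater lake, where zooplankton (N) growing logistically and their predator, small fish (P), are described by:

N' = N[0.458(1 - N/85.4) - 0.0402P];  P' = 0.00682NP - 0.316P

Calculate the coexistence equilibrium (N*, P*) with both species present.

N* ≈ 46.3, P* ≈ 5.21

From dP/dt = 0 with P > 0: 0.00682N* = 0.316, so N* = 46.3.
Substitute into dN/dt = 0: 0.458(1 - 46.3/85.4) = 0.0402P*.
The bracket is 0.457, giving P* = 0.21/0.0402 = 5.21.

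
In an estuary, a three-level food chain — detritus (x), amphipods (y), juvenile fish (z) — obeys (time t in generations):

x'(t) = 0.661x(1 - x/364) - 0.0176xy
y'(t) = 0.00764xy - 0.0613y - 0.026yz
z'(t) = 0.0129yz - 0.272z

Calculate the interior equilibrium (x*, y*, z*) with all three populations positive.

x* ≈ 160, y* ≈ 21.1, z* ≈ 44.6

From dz/dt = 0: 0.0129y* = 0.272, so y* = 21.1.
From dx/dt = 0: 0.661(1 - x*/364) = 0.0176·21.1, giving x* = 364·(1 - 0.561) = 160.
From dy/dt = 0: 0.00764·160 - 0.0613 = 0.026z*, so z* = 1.16/0.026 = 44.6.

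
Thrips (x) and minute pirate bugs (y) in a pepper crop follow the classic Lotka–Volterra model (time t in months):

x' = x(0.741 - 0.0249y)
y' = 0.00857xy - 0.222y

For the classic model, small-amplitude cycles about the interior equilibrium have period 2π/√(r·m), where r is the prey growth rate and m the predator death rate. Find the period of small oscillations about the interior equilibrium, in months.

Here r = 0.741 and m = 0.222, so r·m = 0.165.
ω = √0.165 = 0.406 per month, hence T = 2π/ω ≈ 15.5 months.

T ≈ 15.5 months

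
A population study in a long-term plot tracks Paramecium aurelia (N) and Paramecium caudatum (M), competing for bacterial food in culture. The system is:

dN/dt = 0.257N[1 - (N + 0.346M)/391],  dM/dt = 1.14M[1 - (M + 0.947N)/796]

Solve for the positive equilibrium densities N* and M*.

Setting both brackets to zero gives the nullclines N + 0.346M = 391 and 0.947N + M = 796.
Substituting M = 796 - 0.947N into the first: N(1 - 0.346·0.947) = 391 - 0.346·796.
So N* = 116/0.672 = 172, and then M* = 796 - 0.947·172 = 633.

N* ≈ 172, M* ≈ 633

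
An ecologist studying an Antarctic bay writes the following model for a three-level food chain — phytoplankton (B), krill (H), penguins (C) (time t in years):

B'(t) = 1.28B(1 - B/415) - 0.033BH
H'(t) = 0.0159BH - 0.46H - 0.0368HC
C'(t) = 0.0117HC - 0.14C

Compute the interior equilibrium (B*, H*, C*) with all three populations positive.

From dC/dt = 0: 0.0117H* = 0.14, so H* = 12.
From dB/dt = 0: 1.28(1 - B*/415) = 0.033·12, giving B* = 415·(1 - 0.308) = 287.
From dH/dt = 0: 0.0159·287 - 0.46 = 0.0368C*, so C* = 4.1/0.0368 = 111.

B* ≈ 287, H* ≈ 12, C* ≈ 111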